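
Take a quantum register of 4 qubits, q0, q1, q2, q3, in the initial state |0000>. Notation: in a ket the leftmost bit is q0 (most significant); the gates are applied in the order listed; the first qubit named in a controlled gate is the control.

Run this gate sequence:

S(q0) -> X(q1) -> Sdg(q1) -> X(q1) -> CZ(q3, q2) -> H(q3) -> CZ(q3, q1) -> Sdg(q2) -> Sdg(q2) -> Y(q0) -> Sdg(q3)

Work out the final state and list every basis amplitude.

After the circuit, the state carries amplitude sqrt(2)/2 on |1000>, -sqrt(2)*I/2 on |1001>, and 0 on every other basis state.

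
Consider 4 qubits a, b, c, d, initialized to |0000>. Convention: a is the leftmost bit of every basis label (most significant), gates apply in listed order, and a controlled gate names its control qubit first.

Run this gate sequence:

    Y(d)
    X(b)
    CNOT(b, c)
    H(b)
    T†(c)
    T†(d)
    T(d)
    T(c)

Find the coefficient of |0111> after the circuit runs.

|0111> carries amplitude -sqrt(2)*I/2 in the final state. Key observation: gates 5-8 undo each other exactly, leaving only the rest of the circuit to track.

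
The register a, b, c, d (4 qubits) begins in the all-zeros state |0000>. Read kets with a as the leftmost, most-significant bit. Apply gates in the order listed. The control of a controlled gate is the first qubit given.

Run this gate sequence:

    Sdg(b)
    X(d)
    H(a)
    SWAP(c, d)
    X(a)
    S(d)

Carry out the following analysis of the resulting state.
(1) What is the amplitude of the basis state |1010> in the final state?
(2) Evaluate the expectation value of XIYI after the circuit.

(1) The final state's coefficient on |1010> equals sqrt(2)/2.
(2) In the final state, XIYI has expectation 0.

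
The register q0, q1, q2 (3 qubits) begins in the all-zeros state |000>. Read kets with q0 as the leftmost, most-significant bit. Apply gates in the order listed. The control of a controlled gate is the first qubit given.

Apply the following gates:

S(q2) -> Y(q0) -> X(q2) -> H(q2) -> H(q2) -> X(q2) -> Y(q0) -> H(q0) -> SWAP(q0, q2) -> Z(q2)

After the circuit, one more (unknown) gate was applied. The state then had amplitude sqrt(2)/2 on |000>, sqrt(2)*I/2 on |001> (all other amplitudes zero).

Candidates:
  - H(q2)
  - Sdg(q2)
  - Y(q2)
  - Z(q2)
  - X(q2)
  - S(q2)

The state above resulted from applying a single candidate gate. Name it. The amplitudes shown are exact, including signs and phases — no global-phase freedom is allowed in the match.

The applied gate was Sdg(q2). Key observation: steps 2-7 multiply out to the identity, so the circuit reduces to the remaining gates.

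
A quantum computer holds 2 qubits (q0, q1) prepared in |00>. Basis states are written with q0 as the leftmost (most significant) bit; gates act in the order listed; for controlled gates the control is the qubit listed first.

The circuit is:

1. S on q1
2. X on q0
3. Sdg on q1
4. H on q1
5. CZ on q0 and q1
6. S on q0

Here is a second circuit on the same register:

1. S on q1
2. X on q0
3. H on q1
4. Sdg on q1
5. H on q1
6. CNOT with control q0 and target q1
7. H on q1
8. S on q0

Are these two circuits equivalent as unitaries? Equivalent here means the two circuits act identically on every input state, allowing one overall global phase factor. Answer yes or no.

No — the two circuits implement different unitaries, even allowing a global phase.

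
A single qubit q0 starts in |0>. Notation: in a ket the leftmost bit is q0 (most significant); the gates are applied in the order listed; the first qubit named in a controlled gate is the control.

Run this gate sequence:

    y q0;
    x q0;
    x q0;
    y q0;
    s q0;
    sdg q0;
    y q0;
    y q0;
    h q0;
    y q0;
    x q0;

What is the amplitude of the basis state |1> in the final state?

|1> carries amplitude -sqrt(2)*I/2 in the final state.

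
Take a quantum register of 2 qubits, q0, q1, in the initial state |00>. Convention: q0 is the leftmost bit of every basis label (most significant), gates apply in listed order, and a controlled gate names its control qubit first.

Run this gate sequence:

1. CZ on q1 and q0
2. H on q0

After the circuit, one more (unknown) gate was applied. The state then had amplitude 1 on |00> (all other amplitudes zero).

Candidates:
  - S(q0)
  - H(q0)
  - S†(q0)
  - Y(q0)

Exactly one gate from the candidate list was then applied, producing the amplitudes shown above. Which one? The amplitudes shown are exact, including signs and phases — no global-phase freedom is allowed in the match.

The applied gate was H(q0).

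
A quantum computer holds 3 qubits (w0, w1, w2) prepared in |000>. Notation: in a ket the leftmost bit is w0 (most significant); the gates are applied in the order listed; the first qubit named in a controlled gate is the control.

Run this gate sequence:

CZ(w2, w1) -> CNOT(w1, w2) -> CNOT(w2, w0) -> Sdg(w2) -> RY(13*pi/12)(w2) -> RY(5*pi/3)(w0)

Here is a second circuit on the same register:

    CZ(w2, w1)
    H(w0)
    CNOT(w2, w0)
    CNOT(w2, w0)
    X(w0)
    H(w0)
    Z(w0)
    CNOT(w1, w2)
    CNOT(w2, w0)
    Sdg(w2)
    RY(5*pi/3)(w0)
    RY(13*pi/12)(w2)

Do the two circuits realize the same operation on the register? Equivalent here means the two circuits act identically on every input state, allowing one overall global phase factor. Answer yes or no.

Yes: on every input state the two circuits agree up to one overall phase factor.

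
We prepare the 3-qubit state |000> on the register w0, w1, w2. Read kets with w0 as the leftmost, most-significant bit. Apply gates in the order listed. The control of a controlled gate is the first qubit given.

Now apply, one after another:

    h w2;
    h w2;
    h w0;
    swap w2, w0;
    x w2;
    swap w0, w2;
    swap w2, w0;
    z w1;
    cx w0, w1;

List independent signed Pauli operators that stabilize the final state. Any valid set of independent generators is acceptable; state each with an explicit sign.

One valid set of independent stabilizer generators is +IIX, +ZII, +IZI (any independent generating set of the same group is equally correct).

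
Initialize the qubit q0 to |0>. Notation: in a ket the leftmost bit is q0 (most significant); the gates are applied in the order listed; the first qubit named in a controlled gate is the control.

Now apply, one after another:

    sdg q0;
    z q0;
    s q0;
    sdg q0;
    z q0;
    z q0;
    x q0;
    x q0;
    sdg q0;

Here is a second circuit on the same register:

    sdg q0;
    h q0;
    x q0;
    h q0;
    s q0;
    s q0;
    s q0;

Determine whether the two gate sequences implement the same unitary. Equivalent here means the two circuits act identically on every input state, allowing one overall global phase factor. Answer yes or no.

Yes: on every input state the two circuits agree up to one overall phase factor.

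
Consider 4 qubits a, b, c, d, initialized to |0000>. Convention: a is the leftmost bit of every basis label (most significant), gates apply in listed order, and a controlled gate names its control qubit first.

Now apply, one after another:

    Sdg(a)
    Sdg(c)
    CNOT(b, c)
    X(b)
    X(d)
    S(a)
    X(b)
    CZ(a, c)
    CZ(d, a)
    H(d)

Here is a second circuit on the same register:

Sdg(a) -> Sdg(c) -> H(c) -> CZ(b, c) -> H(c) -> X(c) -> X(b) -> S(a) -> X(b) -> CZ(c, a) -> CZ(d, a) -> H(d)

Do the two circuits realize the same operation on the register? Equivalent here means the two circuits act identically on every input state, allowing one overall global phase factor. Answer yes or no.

No, they are not equivalent — no single phase factor reconciles the two unitaries.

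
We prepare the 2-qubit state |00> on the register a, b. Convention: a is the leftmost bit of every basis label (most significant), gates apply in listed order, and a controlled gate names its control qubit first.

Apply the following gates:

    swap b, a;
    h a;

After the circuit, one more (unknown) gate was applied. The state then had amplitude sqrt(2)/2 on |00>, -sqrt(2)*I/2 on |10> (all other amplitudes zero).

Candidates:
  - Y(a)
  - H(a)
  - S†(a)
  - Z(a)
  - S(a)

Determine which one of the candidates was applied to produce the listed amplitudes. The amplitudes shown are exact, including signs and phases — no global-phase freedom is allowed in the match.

The applied gate was S†(a).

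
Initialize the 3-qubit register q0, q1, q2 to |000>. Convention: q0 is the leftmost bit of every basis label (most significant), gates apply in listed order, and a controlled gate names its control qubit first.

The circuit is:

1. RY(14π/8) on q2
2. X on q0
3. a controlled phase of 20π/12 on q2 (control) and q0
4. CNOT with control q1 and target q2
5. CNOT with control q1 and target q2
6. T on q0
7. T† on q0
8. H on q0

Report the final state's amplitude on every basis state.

The resulting statevector has amplitude -sqrt(2*sqrt(2) + 4)/4 on |000>, -sqrt(4 - 2*sqrt(2))*exp(2*I*pi/3)/4 on |001>, 0 on |010>, 0 on |011>, sqrt(2*sqrt(2) + 4)/4 on |100>, sqrt(4 - 2*sqrt(2))*exp(2*I*pi/3)/4 on |101>, 0 on |110>, 0 on |111>. Key observation: gates 4-5 undo each other exactly, leaving only the rest of the circuit to track.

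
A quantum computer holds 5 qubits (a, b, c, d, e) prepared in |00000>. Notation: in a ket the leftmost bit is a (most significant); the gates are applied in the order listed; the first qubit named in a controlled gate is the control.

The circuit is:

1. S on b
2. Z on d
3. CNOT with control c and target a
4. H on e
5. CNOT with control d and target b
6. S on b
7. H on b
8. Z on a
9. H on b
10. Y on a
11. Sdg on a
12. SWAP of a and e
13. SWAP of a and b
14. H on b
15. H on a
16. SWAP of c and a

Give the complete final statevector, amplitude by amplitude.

The final amplitudes are sqrt(2)/2 on |00001>, sqrt(2)/2 on |00101>, and 0 on every other basis state.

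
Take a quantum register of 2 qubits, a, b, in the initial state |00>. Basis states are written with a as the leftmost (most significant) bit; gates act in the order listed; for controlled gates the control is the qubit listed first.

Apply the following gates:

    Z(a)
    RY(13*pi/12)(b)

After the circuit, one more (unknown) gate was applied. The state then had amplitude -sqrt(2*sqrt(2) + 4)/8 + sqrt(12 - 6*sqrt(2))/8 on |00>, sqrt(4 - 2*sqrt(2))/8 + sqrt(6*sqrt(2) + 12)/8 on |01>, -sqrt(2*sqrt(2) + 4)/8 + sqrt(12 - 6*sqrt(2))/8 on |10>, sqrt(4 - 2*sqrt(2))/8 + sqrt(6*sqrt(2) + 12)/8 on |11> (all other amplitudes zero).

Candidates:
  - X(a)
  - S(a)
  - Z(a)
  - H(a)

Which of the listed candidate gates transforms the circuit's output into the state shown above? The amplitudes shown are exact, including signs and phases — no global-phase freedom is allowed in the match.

It was H(a) that produced the state shown.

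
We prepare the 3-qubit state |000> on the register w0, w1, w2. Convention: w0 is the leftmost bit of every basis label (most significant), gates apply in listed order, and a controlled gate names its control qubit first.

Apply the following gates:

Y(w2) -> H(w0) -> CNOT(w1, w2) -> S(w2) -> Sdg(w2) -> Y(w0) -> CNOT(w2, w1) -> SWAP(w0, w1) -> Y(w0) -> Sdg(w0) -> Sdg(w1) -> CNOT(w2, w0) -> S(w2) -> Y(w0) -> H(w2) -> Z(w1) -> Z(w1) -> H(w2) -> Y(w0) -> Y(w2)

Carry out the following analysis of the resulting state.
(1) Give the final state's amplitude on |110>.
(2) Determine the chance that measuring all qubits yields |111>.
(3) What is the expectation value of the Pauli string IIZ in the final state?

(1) The amplitude on |110> is sqrt(2)/2. Key observation: the block from step 14 through step 19 cancels to the identity and can be dropped.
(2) A full measurement returns |111> with probability 0.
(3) The observable IIZ averages to 1.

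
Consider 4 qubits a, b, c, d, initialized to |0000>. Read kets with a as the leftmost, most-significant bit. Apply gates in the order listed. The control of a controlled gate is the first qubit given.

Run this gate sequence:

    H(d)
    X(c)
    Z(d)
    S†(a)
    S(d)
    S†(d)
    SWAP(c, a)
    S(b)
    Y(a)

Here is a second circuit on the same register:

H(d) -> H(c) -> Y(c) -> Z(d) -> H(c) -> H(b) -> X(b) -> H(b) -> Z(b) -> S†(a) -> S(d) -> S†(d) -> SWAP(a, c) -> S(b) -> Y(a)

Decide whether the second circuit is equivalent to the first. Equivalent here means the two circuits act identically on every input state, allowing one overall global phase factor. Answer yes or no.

No — the two circuits implement different unitaries, even allowing a global phase.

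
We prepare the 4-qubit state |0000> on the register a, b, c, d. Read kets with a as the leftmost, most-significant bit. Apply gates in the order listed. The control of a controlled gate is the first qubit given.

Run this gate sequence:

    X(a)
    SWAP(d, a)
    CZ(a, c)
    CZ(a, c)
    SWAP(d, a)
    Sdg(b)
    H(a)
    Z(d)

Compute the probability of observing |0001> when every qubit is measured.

The probability of measuring |0001> is 0. Key observation: gates 2-5 undo each other exactly, leaving only the rest of the circuit to track.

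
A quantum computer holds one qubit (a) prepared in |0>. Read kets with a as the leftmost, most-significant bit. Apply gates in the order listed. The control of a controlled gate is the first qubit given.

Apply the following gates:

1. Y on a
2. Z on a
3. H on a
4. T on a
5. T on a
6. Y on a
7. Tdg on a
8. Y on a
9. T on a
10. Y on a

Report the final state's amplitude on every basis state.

After the circuit, the state carries amplitude sqrt(2)*exp(3*I*pi/4)/2 on |0>, -sqrt(2)*exp(3*I*pi/4)/2 on |1>.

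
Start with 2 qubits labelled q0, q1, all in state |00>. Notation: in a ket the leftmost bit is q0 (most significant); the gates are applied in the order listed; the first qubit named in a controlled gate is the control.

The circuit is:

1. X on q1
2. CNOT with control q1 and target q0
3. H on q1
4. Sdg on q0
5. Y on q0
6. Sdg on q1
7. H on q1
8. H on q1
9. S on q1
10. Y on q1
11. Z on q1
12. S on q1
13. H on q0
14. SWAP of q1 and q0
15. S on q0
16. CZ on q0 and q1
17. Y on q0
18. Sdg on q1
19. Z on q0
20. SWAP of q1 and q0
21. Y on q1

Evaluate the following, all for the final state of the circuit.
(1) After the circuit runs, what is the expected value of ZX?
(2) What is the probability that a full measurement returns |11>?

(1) The expectation value of ZX is -1.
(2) Outcome |11> occurs with probability 1/4.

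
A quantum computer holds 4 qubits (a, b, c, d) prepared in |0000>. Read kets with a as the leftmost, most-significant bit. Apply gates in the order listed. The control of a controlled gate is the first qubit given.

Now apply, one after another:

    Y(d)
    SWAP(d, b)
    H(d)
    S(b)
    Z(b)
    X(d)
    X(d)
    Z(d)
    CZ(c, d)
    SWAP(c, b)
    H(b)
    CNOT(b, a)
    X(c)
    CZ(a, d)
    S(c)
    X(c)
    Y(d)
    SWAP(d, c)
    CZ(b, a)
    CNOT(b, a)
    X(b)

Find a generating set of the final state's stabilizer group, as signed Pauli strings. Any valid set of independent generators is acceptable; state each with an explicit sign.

One valid set of independent stabilizer generators is +IXZI, -IZXI, +ZIII, -IIIZ (any independent generating set of the same group is equally correct). Key observation: the block from step 6 through step 7 cancels to the identity and can be dropped.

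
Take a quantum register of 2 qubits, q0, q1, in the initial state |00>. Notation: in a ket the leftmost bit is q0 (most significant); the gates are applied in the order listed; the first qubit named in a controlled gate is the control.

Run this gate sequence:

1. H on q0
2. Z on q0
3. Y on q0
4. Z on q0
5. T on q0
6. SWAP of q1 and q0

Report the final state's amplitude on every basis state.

After the circuit, the state carries amplitude sqrt(2)*I/2 on |00>, -sqrt(2)*exp(3*I*pi/4)/2 on |01>, 0 on |10>, 0 on |11>.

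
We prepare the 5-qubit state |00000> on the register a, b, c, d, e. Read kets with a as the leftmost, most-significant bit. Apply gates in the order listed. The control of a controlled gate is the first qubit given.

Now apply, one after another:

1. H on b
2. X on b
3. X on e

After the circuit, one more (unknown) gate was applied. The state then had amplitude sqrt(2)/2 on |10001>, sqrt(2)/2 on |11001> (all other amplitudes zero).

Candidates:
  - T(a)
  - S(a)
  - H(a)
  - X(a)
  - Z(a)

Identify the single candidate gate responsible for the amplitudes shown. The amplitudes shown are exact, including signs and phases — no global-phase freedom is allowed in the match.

The applied gate was X(a).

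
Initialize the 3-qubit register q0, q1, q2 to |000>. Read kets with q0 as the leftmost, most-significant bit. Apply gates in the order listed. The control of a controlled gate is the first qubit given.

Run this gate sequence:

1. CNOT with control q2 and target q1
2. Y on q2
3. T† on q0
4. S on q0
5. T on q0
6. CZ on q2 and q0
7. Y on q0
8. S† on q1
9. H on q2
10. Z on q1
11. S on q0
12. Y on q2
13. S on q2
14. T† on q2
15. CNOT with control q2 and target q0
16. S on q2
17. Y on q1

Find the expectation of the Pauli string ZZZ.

The observable ZZZ averages to 1.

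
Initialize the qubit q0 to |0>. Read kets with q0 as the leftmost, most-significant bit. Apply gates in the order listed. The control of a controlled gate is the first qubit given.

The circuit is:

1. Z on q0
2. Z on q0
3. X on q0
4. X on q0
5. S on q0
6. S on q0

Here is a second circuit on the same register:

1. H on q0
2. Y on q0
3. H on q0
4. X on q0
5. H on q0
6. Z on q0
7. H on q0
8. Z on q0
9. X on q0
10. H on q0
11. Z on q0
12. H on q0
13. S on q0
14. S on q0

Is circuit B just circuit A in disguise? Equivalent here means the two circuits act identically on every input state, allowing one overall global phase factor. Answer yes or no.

No, they are not equivalent — no single phase factor reconciles the two unitaries.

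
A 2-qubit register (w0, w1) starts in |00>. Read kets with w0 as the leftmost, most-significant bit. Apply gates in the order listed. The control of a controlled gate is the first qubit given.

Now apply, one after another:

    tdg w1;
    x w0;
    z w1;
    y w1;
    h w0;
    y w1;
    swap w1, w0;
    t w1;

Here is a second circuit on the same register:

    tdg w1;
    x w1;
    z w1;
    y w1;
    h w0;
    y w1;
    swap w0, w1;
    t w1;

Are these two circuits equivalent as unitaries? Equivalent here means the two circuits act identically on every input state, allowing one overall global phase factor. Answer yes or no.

No, they are not equivalent — no single phase factor reconciles the two unitaries.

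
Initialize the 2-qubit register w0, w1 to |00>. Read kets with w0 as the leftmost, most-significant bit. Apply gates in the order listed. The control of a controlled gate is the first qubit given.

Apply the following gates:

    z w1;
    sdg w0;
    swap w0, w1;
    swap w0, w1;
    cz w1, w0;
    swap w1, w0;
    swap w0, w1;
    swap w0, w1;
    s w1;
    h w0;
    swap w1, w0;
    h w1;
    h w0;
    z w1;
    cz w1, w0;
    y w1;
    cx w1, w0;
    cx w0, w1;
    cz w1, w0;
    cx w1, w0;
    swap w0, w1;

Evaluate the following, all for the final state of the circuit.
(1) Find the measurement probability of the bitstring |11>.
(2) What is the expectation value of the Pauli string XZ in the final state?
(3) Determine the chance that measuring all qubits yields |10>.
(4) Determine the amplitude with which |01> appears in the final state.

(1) A full measurement returns |11> with probability 1/2. Key observation: steps 7-8 multiply out to the identity, so the circuit reduces to the remaining gates.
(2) The expectation value of XZ is -1.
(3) Outcome |10> occurs with probability 0.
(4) |01> carries amplitude sqrt(2)*I/2 in the final state.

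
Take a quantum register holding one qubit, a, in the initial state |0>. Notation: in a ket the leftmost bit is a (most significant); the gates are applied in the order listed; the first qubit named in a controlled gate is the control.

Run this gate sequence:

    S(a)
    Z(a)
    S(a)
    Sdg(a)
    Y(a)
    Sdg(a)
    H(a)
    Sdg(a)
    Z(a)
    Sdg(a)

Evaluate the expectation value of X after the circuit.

The expectation value of X is -1.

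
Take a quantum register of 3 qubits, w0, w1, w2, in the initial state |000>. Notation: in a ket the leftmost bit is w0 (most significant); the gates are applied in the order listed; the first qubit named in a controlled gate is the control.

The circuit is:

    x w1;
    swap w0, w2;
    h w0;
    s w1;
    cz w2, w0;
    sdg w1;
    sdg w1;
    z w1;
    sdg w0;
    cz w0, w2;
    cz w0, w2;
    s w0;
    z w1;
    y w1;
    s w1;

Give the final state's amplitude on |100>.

The final state's coefficient on |100> equals -sqrt(2)/2. Key observation: gates 8-13 undo each other exactly, leaving only the rest of the circuit to track.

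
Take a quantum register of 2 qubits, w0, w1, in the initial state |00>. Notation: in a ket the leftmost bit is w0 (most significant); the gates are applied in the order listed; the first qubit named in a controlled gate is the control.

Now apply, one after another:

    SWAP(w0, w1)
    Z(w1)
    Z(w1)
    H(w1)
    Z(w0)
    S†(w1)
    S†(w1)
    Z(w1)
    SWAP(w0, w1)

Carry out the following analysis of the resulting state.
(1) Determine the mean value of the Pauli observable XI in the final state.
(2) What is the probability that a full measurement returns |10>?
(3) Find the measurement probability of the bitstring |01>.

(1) The expectation value of XI is 1.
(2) The probability of measuring |10> is 1/2.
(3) Outcome |01> occurs with probability 0.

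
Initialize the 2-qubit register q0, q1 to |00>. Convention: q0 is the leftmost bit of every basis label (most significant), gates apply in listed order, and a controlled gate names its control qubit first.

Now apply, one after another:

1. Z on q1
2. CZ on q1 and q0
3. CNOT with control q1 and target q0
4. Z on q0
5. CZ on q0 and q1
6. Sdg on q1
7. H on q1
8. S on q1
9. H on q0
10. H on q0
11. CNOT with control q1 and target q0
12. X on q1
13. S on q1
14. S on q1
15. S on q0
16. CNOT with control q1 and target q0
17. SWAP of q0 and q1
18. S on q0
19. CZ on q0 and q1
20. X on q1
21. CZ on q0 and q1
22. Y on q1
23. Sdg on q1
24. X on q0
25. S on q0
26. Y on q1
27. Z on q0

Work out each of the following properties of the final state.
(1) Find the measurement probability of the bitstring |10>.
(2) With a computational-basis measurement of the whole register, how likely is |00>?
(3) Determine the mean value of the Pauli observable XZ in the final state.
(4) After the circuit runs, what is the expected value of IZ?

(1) The probability of measuring |10> is 1/2. Key observation: steps 9-10 multiply out to the identity, so the circuit reduces to the remaining gates.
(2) Outcome |00> occurs with probability 1/2.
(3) The observable XZ averages to 1.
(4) The observable IZ averages to 1.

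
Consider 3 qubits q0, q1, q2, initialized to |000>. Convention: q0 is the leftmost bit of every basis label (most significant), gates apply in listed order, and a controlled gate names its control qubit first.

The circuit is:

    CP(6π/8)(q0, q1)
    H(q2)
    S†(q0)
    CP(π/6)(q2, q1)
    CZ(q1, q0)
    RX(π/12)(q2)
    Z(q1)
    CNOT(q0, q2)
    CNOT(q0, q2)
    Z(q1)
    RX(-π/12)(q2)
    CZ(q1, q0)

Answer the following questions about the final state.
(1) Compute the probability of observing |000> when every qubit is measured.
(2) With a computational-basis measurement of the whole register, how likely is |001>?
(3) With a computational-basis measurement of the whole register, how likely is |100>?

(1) Outcome |000> occurs with probability 1/2. Key observation: the block from step 5 through step 12 cancels to the identity and can be dropped.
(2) A full measurement returns |001> with probability 1/2.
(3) The probability of measuring |100> is 0.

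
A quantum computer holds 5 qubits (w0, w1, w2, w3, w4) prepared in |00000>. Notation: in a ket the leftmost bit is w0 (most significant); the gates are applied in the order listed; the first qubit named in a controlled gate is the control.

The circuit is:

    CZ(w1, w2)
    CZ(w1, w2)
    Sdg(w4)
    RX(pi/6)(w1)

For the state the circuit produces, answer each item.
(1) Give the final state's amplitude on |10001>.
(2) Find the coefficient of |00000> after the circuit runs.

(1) |10001> carries amplitude 0 in the final state. Key observation: the block from step 1 through step 2 cancels to the identity and can be dropped.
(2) The amplitude on |00000> is sqrt(2)/4 + sqrt(6)/4.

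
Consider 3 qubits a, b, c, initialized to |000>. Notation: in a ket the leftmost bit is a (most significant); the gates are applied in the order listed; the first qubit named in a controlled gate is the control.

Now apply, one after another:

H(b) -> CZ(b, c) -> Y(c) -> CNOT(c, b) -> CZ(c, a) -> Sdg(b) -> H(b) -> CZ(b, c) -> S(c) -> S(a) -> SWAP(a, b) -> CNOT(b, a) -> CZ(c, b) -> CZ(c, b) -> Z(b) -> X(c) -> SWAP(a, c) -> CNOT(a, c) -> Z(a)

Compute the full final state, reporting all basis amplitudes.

The final amplitudes are -1/2 + I/2 on |000>, 1/2 + I/2 on |001>, and 0 on every other basis state. Key observation: the block from step 13 through step 14 cancels to the identity and can be dropped.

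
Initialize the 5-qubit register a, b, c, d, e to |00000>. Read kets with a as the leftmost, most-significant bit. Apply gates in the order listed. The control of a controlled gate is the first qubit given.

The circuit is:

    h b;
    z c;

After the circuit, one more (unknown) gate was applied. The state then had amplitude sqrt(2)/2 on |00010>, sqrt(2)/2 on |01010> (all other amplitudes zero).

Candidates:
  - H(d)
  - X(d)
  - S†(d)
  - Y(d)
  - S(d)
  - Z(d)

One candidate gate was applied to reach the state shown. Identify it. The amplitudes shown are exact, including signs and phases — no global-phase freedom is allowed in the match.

The applied gate was X(d).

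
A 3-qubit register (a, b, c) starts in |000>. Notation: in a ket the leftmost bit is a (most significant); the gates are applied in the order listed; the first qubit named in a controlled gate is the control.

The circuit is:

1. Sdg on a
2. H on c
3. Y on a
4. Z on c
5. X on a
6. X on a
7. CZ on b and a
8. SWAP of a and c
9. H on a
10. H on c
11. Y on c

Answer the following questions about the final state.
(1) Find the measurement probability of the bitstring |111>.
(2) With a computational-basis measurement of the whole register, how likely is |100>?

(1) Outcome |111> occurs with probability 0.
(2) Outcome |100> occurs with probability 1/2.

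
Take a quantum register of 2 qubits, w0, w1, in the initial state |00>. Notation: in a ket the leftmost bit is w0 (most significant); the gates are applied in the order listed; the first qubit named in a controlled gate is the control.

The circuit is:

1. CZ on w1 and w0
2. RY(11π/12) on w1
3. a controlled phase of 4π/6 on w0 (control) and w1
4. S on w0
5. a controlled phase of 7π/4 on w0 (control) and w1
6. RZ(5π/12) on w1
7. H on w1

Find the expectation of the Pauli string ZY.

The expectation value of ZY is -1/4.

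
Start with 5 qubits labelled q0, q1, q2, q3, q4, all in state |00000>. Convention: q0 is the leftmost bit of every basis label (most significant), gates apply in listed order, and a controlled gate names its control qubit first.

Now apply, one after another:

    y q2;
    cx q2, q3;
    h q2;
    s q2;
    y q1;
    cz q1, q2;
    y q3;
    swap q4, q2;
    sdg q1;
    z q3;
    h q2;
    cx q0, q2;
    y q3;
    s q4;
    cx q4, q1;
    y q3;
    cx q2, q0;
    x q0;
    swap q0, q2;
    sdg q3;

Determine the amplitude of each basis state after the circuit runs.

The resulting statevector has amplitude -1/2 on |00101>, 1/2 on |01100>, -1/2 on |10001>, 1/2 on |11000>, and 0 on every other basis state.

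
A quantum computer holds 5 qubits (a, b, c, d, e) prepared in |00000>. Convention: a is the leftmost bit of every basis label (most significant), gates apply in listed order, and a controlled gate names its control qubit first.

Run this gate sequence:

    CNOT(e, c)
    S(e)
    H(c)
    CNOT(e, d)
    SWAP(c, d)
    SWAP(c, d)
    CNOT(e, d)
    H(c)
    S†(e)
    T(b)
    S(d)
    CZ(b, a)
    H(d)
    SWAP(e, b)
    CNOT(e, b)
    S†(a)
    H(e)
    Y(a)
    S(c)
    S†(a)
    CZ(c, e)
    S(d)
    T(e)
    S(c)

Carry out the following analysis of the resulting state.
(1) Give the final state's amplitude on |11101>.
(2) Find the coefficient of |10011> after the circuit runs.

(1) The final state's coefficient on |11101> equals 0. Key observation: gates 2-9 undo each other exactly, leaving only the rest of the circuit to track.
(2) The amplitude on |10011> is exp(3*I*pi/4)/2.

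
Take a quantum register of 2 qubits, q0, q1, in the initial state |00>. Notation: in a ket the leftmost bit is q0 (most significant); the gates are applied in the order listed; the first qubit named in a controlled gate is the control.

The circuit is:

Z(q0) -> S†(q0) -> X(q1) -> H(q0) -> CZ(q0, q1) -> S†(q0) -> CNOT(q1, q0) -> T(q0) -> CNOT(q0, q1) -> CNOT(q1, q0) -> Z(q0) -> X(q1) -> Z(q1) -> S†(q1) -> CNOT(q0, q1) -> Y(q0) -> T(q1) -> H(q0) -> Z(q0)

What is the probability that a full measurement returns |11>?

Outcome |11> occurs with probability 1/4.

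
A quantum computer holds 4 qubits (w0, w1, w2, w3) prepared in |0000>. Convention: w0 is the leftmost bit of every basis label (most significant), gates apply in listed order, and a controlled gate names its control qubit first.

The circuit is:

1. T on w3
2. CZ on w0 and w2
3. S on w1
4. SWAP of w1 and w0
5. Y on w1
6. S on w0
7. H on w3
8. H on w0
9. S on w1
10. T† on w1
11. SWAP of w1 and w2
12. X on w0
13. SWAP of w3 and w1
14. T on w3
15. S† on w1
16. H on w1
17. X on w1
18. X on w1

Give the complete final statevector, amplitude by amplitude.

The resulting statevector has amplitude sqrt(2)*(1 - I)*exp(3*I*pi/4)/4 on |0010>, -1/2 on |0110>, sqrt(2)*(1 - I)*exp(3*I*pi/4)/4 on |1010>, -1/2 on |1110>, and 0 on every other basis state.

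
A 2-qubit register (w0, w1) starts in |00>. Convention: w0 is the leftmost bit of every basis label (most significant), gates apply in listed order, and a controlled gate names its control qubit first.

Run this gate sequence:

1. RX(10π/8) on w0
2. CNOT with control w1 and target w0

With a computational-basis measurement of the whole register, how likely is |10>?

A full measurement returns |10> with probability sqrt(2)/4 + 1/2.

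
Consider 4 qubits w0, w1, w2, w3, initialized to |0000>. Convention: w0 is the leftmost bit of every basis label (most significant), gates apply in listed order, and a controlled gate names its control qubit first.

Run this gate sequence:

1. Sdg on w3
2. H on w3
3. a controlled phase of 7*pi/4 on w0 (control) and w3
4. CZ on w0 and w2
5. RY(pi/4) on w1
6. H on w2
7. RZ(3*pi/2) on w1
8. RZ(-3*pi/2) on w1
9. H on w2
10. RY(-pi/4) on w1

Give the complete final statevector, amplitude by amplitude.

The resulting statevector has amplitude sqrt(2)/2 on |0000>, sqrt(2)/2 on |0001>, and 0 on every other basis state. Key observation: steps 5-10 multiply out to the identity, so the circuit reduces to the remaining gates.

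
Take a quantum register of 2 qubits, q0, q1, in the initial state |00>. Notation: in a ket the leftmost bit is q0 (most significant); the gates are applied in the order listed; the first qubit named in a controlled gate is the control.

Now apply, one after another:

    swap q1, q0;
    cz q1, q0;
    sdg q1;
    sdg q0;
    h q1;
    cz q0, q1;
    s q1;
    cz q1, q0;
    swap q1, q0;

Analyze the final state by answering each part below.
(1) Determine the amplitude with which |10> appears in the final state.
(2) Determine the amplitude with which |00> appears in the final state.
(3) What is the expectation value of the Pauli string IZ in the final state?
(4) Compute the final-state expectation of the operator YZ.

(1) The amplitude on |10> is sqrt(2)*I/2.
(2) The amplitude on |00> is sqrt(2)/2.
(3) The expectation value of IZ is 1.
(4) The observable YZ averages to 1.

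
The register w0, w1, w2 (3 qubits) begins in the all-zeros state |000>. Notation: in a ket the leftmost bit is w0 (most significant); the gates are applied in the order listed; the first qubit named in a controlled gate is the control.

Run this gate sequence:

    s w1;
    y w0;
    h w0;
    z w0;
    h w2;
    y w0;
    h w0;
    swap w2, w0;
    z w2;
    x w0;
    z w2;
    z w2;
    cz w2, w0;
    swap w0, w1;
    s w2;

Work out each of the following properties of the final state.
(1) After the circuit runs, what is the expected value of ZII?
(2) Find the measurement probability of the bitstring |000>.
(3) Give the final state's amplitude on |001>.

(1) The observable ZII averages to 1.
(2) The probability of measuring |000> is 0.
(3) The final state's coefficient on |001> equals -sqrt(2)*I/2.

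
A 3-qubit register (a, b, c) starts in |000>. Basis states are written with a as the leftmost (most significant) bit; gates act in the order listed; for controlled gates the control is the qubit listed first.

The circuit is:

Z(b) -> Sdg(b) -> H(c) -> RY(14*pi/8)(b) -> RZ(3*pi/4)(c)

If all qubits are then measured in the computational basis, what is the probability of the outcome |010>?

The probability of measuring |010> is 1/4 - sqrt(2)/8.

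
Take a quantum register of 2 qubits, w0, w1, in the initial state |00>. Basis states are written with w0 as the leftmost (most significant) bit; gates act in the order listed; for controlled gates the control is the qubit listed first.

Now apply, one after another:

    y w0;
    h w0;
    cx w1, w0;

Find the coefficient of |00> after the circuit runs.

|00> carries amplitude sqrt(2)*I/2 in the final state.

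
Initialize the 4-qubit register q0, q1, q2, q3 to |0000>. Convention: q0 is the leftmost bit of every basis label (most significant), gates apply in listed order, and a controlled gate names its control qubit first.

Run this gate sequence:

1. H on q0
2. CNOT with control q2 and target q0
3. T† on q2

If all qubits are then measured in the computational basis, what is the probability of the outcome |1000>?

The probability of measuring |1000> is 1/2.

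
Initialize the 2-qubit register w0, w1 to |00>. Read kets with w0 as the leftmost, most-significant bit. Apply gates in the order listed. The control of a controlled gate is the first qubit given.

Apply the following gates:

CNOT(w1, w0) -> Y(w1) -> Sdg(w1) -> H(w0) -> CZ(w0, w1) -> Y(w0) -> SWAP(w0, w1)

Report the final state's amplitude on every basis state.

The final amplitudes are 0 on |00>, 0 on |01>, sqrt(2)*I/2 on |10>, sqrt(2)*I/2 on |11>.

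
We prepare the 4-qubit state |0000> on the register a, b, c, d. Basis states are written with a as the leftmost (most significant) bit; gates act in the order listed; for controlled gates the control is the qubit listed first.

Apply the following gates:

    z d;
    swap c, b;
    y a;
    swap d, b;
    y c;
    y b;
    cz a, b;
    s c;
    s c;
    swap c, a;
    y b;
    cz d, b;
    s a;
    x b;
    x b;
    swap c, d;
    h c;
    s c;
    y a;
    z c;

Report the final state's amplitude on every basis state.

The final amplitudes are -sqrt(2)/2 on |0001>, sqrt(2)*I/2 on |0011>, and 0 on every other basis state. Key observation: gates 14-15 undo each other exactly, leaving only the rest of the circuit to track.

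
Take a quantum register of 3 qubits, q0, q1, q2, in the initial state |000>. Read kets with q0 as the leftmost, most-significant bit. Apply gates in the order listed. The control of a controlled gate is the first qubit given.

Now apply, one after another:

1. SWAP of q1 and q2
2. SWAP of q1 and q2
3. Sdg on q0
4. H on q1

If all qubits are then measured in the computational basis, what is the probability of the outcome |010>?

A full measurement returns |010> with probability 1/2. Key observation: the block from step 1 through step 2 cancels to the identity and can be dropped.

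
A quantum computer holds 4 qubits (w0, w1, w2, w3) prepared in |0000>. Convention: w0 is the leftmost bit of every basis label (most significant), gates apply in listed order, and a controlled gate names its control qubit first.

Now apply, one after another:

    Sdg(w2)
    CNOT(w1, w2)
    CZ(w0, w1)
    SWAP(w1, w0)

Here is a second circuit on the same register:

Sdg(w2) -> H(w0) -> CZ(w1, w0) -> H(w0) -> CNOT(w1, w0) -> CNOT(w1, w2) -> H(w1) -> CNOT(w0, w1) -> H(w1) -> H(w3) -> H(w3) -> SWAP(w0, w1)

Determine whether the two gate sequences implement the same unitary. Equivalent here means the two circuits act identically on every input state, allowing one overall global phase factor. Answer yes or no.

Yes — the two circuits implement the same unitary up to a global phase.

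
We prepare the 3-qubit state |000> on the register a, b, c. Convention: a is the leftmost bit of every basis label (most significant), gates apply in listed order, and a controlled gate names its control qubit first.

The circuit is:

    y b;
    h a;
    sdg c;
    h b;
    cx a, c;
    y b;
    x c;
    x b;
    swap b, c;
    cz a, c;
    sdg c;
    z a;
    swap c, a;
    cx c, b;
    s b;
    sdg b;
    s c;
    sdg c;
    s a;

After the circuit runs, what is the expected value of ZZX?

The observable ZZX averages to 1. Key observation: gates 17-18 undo each other exactly, leaving only the rest of the circuit to track.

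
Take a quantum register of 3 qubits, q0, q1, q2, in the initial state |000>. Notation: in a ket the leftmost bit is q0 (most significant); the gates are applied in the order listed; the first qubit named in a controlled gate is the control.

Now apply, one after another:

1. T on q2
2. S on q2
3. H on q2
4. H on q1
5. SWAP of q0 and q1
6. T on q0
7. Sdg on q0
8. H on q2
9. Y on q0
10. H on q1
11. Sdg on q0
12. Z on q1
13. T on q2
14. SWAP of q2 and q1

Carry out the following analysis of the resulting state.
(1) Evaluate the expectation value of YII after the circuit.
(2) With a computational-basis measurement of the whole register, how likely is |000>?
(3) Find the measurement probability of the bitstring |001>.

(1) The expectation value of YII is sqrt(2)/2.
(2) Outcome |000> occurs with probability 1/4.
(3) A full measurement returns |001> with probability 1/4.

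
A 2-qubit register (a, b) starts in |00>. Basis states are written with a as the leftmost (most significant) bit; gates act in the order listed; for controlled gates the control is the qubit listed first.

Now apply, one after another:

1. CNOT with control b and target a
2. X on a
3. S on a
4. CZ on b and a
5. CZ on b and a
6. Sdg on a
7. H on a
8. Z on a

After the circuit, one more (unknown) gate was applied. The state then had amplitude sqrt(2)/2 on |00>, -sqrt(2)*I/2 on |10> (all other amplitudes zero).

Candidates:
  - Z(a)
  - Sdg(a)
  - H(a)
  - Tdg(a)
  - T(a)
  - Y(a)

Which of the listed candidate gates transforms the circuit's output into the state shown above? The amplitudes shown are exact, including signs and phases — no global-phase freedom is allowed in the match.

The unique candidate consistent with the amplitudes is Sdg(a). Key observation: the block from step 3 through step 6 cancels to the identity and can be dropped.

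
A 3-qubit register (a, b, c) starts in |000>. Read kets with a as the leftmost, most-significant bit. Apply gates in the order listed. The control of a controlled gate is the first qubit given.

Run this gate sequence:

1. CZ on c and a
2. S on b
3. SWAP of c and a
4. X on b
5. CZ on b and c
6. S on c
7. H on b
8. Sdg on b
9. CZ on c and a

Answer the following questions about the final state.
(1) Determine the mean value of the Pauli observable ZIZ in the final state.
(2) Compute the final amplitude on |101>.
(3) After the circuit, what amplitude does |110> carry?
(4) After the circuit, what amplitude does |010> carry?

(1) The observable ZIZ averages to 1.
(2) The final state's coefficient on |101> equals 0.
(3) The final state's coefficient on |110> equals 0.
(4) |010> carries amplitude sqrt(2)*I/2 in the final state.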